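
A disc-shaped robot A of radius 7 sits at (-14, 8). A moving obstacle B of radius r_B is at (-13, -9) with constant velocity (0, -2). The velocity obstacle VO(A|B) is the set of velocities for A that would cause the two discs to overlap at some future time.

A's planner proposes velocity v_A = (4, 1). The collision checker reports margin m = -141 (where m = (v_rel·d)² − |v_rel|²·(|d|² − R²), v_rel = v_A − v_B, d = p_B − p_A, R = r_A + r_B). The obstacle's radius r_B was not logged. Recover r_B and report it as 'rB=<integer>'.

m = -141
d = (1, -17);  v_rel = (4, 3),  |v_rel|² = 25
v_rel×d = (4)·(-17) − (3)·(1) = -71
since m = R²·25 − (-71)²:  R² = (5041 + -141) / 25 = 196
R = √196 = 14  ⇒  r_B = 14 − 7 = 7

rB=7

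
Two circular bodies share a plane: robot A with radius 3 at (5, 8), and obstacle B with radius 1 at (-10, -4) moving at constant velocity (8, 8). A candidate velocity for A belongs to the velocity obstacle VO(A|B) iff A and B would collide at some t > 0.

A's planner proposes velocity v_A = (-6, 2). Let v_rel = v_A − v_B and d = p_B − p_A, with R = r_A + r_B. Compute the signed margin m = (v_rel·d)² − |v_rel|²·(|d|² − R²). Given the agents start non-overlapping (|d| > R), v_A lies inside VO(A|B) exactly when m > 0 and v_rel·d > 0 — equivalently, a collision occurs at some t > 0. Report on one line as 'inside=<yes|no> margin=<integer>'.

d = (-15, -12),  |d|² = 369;  R = 3+1 = 4,  c = 369−4² = 353
v_rel = (-14, -6),  |v_rel|² = 232;  v_rel·d = (-14)·(-15) + (-6)·(-12) = 282
232·t² − 564·t + 353 = 0  ⇒  m = 282² − 232·353 = -2372
m = -2372 < 0,  v_rel·d = 282 > 0  ⇒  outside

inside=no margin=-2372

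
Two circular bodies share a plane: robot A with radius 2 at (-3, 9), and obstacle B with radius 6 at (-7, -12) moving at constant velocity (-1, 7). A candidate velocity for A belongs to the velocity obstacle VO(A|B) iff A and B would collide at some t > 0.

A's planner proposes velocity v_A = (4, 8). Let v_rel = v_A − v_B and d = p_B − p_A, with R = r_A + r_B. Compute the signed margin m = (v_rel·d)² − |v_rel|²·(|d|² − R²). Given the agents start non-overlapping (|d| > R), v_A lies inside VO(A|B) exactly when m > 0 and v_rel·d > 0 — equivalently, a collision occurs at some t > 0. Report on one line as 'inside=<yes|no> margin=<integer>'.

d = (-4, -21),  |d|² = 457;  R = 2+6 = 8,  c = 457−8² = 393
v_rel = (5, 1),  |v_rel|² = 26;  v_rel·d = (5)·(-4) + (1)·(-21) = -41
26·t² + 82·t + 393 = 0  ⇒  m = (-41)² − 26·393 = -8537
m = -8537 < 0,  v_rel·d = -41 < 0  ⇒  outside

inside=no margin=-8537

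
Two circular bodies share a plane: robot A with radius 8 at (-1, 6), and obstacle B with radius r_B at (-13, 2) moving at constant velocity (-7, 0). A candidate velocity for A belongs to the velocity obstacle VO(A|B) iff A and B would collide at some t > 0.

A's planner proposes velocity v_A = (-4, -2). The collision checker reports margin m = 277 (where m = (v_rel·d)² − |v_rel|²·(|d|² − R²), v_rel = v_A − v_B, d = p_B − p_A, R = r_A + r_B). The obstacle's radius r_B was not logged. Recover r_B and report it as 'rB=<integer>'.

m = 277
d = (-12, -4);  v_rel = (3, -2),  |v_rel|² = 13
v_rel×d = (3)·(-4) − (-2)·(-12) = -36
since m = R²·13 − (-36)²:  R² = (1296 + 277) / 13 = 121
R = √121 = 11  ⇒  r_B = 11 − 8 = 3

rB=3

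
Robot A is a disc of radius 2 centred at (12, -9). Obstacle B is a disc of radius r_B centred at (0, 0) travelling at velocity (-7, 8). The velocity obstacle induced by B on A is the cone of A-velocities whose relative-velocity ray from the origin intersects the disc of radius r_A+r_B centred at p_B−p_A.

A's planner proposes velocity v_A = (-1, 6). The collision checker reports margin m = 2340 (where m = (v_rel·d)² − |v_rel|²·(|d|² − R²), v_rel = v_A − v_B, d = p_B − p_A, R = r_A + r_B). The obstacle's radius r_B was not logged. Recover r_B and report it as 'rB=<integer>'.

m = 2340
d = (-12, 9);  v_rel = (6, -2),  |v_rel|² = 40
v_rel×d = (6)·(9) − (-2)·(-12) = 30
since m = R²·40 − 30²:  R² = (900 + 2340) / 40 = 81
R = √81 = 9  ⇒  r_B = 9 − 2 = 7

rB=7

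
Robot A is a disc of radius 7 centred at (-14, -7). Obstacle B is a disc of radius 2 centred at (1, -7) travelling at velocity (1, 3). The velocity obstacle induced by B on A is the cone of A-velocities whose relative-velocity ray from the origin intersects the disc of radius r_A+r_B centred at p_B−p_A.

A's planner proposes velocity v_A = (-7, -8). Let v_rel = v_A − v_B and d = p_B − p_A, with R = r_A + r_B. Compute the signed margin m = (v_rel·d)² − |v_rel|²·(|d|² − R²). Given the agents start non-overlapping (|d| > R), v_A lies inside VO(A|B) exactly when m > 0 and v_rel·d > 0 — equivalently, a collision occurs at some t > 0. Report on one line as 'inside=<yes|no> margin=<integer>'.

d = (15, 0),  |d|² = 225;  R = 7+2 = 9,  c = 225−9² = 144
v_rel = (-8, -11),  |v_rel|² = 185;  v_rel·d = (-8)·(15) + (-11)·(0) = -120
185·t² + 240·t + 144 = 0  ⇒  m = (-120)² − 185·144 = -12240
m = -12240 < 0,  v_rel·d = -120 < 0  ⇒  outside

inside=no margin=-12240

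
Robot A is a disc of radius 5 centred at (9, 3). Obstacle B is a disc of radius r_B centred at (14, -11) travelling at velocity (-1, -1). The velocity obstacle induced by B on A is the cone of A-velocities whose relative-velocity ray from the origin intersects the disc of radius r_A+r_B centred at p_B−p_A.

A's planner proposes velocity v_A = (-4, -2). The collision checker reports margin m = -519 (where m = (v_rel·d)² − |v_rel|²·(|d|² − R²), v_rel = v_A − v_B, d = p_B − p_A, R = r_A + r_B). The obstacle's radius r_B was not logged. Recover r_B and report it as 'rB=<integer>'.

m = -519
d = (5, -14);  v_rel = (-3, -1),  |v_rel|² = 10
v_rel×d = (-3)·(-14) − (-1)·(5) = 47
since m = R²·10 − 47²:  R² = (2209 + -519) / 10 = 169
R = √169 = 13  ⇒  r_B = 13 − 5 = 8

rB=8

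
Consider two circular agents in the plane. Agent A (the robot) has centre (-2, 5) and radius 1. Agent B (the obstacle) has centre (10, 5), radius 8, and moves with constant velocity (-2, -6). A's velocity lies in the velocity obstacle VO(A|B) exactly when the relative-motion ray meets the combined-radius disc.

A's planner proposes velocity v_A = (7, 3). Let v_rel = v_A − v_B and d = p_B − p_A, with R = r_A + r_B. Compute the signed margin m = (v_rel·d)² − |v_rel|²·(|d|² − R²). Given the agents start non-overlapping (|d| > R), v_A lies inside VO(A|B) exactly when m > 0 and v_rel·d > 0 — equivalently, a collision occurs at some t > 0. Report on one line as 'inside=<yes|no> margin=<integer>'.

d = (12, 0),  |d|² = 144;  R = 1+8 = 9,  c = 144−9² = 63
v_rel = (9, 9),  |v_rel|² = 162;  v_rel·d = (9)·(12) + (9)·(0) = 108
162·t² − 216·t + 63 = 0  ⇒  m = 108² − 162·63 = 1458
m = 1458 > 0,  v_rel·d = 108 > 0  ⇒  inside

inside=yes margin=1458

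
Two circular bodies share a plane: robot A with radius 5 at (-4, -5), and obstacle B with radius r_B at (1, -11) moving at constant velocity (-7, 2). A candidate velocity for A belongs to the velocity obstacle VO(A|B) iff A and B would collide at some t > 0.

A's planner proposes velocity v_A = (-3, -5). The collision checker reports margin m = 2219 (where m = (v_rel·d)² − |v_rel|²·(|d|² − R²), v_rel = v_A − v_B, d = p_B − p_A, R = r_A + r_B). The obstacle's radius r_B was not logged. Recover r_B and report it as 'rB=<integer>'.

m = 2219
d = (5, -6);  v_rel = (4, -7),  |v_rel|² = 65
v_rel×d = (4)·(-6) − (-7)·(5) = 11
since m = R²·65 − 11²:  R² = (121 + 2219) / 65 = 36
R = √36 = 6  ⇒  r_B = 6 − 5 = 1

rB=1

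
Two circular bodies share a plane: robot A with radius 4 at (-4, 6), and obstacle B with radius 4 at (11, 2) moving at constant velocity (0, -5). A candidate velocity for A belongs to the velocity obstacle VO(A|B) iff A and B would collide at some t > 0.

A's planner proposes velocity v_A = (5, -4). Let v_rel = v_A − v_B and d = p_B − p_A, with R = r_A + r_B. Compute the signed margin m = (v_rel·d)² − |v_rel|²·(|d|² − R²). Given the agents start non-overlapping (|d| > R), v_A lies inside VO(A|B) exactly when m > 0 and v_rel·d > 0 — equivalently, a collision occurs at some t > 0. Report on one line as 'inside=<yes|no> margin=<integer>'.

d = (15, -4),  |d|² = 241;  R = 4+4 = 8,  c = 241−8² = 177
v_rel = (5, 1),  |v_rel|² = 26;  v_rel·d = (5)·(15) + (1)·(-4) = 71
26·t² − 142·t + 177 = 0  ⇒  m = 71² − 26·177 = 439
m = 439 > 0,  v_rel·d = 71 > 0  ⇒  inside

inside=yes margin=439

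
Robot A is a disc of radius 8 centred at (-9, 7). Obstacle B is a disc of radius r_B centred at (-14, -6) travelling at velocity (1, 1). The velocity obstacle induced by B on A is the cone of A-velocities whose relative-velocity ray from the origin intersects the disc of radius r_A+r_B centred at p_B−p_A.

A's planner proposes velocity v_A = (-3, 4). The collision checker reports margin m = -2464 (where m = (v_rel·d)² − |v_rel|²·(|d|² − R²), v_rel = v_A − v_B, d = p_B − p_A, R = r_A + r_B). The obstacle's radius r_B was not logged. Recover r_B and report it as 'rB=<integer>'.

m = -2464
d = (-5, -13);  v_rel = (-4, 3),  |v_rel|² = 25
v_rel×d = (-4)·(-13) − (3)·(-5) = 67
since m = R²·25 − 67²:  R² = (4489 + -2464) / 25 = 81
R = √81 = 9  ⇒  r_B = 9 − 8 = 1

rB=1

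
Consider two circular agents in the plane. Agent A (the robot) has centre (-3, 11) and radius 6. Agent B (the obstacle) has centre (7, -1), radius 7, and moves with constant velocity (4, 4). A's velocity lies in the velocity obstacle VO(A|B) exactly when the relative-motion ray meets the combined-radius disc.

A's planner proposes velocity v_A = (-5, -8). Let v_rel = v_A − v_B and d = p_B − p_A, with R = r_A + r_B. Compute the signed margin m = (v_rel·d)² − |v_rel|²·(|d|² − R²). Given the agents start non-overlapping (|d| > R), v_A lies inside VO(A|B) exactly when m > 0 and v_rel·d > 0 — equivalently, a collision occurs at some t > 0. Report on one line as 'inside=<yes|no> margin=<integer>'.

d = (10, -12),  |d|² = 244;  R = 6+7 = 13,  c = 244−13² = 75
v_rel = (-9, -12),  |v_rel|² = 225;  v_rel·d = (-9)·(10) + (-12)·(-12) = 54
225·t² − 108·t + 75 = 0  ⇒  m = 54² − 225·75 = -13959
m = -13959 < 0,  v_rel·d = 54 > 0  ⇒  outside

inside=no margin=-13959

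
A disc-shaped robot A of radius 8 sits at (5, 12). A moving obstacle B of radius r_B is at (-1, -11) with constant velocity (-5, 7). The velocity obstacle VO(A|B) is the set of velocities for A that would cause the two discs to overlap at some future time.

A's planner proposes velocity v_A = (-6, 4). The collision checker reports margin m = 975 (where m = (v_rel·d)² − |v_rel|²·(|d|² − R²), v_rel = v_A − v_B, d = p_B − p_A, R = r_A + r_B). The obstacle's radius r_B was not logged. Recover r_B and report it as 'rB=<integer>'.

m = 975
d = (-6, -23);  v_rel = (-1, -3),  |v_rel|² = 10
v_rel×d = (-1)·(-23) − (-3)·(-6) = 5
since m = R²·10 − 5²:  R² = (25 + 975) / 10 = 100
R = √100 = 10  ⇒  r_B = 10 − 8 = 2

rB=2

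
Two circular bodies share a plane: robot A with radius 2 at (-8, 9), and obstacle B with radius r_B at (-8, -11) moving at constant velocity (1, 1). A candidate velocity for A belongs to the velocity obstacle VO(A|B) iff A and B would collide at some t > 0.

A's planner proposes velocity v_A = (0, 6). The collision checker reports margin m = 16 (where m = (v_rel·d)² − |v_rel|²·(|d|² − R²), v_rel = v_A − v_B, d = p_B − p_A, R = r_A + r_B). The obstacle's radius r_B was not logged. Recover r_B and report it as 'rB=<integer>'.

m = 16
d = (0, -20);  v_rel = (-1, 5),  |v_rel|² = 26
v_rel×d = (-1)·(-20) − (5)·(0) = 20
since m = R²·26 − 20²:  R² = (400 + 16) / 26 = 16
R = √16 = 4  ⇒  r_B = 4 − 2 = 2

rB=2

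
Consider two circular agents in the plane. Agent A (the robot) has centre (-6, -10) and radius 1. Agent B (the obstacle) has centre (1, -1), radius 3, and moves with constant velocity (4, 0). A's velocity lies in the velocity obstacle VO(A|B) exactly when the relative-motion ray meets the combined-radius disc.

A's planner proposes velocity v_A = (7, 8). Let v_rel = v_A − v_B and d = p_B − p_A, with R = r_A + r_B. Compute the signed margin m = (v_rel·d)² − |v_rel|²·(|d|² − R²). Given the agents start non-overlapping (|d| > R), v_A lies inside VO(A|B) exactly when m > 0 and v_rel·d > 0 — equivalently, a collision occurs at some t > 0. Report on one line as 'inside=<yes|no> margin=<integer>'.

d = (7, 9),  |d|² = 130;  R = 1+3 = 4,  c = 130−4² = 114
v_rel = (3, 8),  |v_rel|² = 73;  v_rel·d = (3)·(7) + (8)·(9) = 93
73·t² − 186·t + 114 = 0  ⇒  m = 93² − 73·114 = 327
m = 327 > 0,  v_rel·d = 93 > 0  ⇒  inside

inside=yes margin=327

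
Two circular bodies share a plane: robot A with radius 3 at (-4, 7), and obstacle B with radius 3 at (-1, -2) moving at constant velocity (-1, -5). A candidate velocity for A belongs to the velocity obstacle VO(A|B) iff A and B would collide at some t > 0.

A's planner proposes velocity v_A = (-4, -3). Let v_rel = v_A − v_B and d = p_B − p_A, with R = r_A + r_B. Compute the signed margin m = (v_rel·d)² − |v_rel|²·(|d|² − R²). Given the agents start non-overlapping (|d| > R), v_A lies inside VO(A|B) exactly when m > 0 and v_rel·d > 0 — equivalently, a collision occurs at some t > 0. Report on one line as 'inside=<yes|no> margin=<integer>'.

d = (3, -9),  |d|² = 90;  R = 3+3 = 6,  c = 90−6² = 54
v_rel = (-3, 2),  |v_rel|² = 13;  v_rel·d = (-3)·(3) + (2)·(-9) = -27
13·t² + 54·t + 54 = 0  ⇒  m = (-27)² − 13·54 = 27
m = 27 > 0,  v_rel·d = -27 < 0  ⇒  outside

inside=no margin=27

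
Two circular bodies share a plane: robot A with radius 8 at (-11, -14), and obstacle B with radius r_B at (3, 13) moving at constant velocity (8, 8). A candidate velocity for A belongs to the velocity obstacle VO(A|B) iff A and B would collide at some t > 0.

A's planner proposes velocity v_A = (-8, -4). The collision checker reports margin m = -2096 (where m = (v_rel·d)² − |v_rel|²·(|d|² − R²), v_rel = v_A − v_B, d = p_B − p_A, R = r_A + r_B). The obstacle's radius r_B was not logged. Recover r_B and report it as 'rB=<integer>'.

m = -2096
d = (14, 27);  v_rel = (-16, -12),  |v_rel|² = 400
v_rel×d = (-16)·(27) − (-12)·(14) = -264
since m = R²·400 − (-264)²:  R² = (69696 + -2096) / 400 = 169
R = √169 = 13  ⇒  r_B = 13 − 8 = 5

rB=5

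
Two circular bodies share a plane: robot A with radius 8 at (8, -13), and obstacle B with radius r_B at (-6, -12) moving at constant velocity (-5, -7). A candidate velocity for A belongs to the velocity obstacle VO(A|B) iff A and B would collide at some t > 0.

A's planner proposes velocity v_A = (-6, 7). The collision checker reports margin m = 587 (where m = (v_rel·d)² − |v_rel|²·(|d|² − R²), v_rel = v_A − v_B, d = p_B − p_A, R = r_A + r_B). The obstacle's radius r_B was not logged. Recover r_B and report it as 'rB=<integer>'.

m = 587
d = (-14, 1);  v_rel = (-1, 14),  |v_rel|² = 197
v_rel×d = (-1)·(1) − (14)·(-14) = 195
since m = R²·197 − 195²:  R² = (38025 + 587) / 197 = 196
R = √196 = 14  ⇒  r_B = 14 − 8 = 6

rB=6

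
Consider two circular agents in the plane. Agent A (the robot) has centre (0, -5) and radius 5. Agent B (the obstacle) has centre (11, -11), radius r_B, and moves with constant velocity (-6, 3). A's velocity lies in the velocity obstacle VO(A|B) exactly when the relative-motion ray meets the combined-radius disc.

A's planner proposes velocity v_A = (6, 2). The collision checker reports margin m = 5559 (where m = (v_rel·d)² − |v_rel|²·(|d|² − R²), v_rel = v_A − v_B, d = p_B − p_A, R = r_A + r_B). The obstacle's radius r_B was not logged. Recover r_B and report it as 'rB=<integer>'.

m = 5559
d = (11, -6);  v_rel = (12, -1),  |v_rel|² = 145
v_rel×d = (12)·(-6) − (-1)·(11) = -61
since m = R²·145 − (-61)²:  R² = (3721 + 5559) / 145 = 64
R = √64 = 8  ⇒  r_B = 8 − 5 = 3

rB=3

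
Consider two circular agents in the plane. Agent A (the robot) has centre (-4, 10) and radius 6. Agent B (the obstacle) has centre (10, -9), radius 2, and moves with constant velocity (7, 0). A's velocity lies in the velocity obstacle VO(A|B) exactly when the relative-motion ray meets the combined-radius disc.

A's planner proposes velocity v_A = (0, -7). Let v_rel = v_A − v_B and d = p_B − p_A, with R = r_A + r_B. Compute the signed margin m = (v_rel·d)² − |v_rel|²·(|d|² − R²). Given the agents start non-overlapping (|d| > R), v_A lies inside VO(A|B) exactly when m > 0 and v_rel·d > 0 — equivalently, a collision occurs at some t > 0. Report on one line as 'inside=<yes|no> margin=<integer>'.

d = (14, -19),  |d|² = 557;  R = 6+2 = 8,  c = 557−8² = 493
v_rel = (-7, -7),  |v_rel|² = 98;  v_rel·d = (-7)·(14) + (-7)·(-19) = 35
98·t² − 70·t + 493 = 0  ⇒  m = 35² − 98·493 = -47089
m = -47089 < 0,  v_rel·d = 35 > 0  ⇒  outside

inside=no margin=-47089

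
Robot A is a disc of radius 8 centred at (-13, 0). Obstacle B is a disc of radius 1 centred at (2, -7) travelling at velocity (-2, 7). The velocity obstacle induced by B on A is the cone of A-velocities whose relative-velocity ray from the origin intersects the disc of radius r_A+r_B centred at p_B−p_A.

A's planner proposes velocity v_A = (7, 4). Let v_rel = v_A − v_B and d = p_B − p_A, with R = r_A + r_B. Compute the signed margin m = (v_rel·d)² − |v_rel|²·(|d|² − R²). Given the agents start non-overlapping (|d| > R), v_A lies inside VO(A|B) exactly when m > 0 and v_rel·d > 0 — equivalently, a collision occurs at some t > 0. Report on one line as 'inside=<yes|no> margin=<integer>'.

d = (15, -7),  |d|² = 274;  R = 8+1 = 9,  c = 274−9² = 193
v_rel = (9, -3),  |v_rel|² = 90;  v_rel·d = (9)·(15) + (-3)·(-7) = 156
90·t² − 312·t + 193 = 0  ⇒  m = 156² − 90·193 = 6966
m = 6966 > 0,  v_rel·d = 156 > 0  ⇒  inside

inside=yes margin=6966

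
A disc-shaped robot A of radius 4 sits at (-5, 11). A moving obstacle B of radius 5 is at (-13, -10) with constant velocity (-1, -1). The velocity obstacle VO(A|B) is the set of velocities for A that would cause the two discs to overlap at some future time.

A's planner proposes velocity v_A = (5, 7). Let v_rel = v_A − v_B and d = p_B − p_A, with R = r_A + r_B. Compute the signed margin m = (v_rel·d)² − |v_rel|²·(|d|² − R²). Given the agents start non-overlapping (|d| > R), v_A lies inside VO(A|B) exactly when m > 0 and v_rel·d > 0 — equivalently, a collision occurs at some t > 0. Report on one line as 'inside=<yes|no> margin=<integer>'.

d = (-8, -21),  |d|² = 505;  R = 4+5 = 9,  c = 505−9² = 424
v_rel = (6, 8),  |v_rel|² = 100;  v_rel·d = (6)·(-8) + (8)·(-21) = -216
100·t² + 432·t + 424 = 0  ⇒  m = (-216)² − 100·424 = 4256
m = 4256 > 0,  v_rel·d = -216 < 0  ⇒  outside

inside=no margin=4256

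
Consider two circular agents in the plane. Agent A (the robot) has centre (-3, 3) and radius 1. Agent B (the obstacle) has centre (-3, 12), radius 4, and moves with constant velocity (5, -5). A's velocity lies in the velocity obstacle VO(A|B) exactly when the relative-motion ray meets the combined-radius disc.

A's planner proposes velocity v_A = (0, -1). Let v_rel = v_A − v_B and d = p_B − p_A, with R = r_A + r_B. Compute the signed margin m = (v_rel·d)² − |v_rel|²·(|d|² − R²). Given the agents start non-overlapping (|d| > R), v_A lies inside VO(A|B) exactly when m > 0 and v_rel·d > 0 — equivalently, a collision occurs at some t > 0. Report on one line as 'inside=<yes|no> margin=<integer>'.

d = (0, 9),  |d|² = 81;  R = 1+4 = 5,  c = 81−5² = 56
v_rel = (-5, 4),  |v_rel|² = 41;  v_rel·d = (-5)·(0) + (4)·(9) = 36
41·t² − 72·t + 56 = 0  ⇒  m = 36² − 41·56 = -1000
m = -1000 < 0,  v_rel·d = 36 > 0  ⇒  outside

inside=no margin=-1000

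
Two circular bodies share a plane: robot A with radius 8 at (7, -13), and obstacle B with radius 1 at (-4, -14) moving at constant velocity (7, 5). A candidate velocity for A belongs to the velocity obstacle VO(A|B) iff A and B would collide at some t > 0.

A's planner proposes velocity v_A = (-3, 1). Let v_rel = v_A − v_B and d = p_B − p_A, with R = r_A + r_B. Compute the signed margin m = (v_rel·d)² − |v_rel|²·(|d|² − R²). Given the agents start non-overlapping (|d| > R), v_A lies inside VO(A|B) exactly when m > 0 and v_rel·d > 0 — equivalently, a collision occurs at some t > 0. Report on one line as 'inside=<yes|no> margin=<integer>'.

d = (-11, -1),  |d|² = 122;  R = 8+1 = 9,  c = 122−9² = 41
v_rel = (-10, -4),  |v_rel|² = 116;  v_rel·d = (-10)·(-11) + (-4)·(-1) = 114
116·t² − 228·t + 41 = 0  ⇒  m = 114² − 116·41 = 8240
m = 8240 > 0,  v_rel·d = 114 > 0  ⇒  inside

inside=yes margin=8240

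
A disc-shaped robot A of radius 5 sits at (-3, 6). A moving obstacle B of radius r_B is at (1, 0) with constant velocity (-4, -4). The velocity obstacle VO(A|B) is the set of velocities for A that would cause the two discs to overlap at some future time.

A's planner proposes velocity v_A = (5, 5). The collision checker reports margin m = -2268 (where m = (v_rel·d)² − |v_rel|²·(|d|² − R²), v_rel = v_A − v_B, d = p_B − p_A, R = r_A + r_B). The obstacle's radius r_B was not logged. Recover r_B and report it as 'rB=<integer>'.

m = -2268
d = (4, -6);  v_rel = (9, 9),  |v_rel|² = 162
v_rel×d = (9)·(-6) − (9)·(4) = -90
since m = R²·162 − (-90)²:  R² = (8100 + -2268) / 162 = 36
R = √36 = 6  ⇒  r_B = 6 − 5 = 1

rB=1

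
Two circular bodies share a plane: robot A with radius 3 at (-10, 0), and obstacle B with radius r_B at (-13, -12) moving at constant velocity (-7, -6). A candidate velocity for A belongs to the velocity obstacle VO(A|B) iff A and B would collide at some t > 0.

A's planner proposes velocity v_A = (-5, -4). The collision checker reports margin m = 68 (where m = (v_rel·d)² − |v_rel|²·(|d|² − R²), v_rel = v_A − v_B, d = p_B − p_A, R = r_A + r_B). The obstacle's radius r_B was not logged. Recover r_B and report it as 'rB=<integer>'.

m = 68
d = (-3, -12);  v_rel = (2, 2),  |v_rel|² = 8
v_rel×d = (2)·(-12) − (2)·(-3) = -18
since m = R²·8 − (-18)²:  R² = (324 + 68) / 8 = 49
R = √49 = 7  ⇒  r_B = 7 − 3 = 4

rB=4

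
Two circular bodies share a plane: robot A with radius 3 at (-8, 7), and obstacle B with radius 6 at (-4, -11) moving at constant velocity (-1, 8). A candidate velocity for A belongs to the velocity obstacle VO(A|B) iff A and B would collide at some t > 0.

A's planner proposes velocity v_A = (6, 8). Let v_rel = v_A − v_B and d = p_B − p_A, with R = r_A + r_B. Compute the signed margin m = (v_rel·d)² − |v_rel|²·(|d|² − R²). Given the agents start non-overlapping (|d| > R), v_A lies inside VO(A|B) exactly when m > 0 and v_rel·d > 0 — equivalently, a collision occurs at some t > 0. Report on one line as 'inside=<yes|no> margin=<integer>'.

d = (4, -18),  |d|² = 340;  R = 3+6 = 9,  c = 340−9² = 259
v_rel = (7, 0),  |v_rel|² = 49;  v_rel·d = (7)·(4) + (0)·(-18) = 28
49·t² − 56·t + 259 = 0  ⇒  m = 28² − 49·259 = -11907
m = -11907 < 0,  v_rel·d = 28 > 0  ⇒  outside

inside=no margin=-11907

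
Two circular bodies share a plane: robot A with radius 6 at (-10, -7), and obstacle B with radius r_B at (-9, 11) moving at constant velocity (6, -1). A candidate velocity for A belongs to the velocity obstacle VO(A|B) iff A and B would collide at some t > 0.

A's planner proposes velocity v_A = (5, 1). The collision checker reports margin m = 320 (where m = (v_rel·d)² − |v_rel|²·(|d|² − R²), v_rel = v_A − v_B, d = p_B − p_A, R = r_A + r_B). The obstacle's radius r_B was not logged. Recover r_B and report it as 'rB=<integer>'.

m = 320
d = (1, 18);  v_rel = (-1, 2),  |v_rel|² = 5
v_rel×d = (-1)·(18) − (2)·(1) = -20
since m = R²·5 − (-20)²:  R² = (400 + 320) / 5 = 144
R = √144 = 12  ⇒  r_B = 12 − 6 = 6

rB=6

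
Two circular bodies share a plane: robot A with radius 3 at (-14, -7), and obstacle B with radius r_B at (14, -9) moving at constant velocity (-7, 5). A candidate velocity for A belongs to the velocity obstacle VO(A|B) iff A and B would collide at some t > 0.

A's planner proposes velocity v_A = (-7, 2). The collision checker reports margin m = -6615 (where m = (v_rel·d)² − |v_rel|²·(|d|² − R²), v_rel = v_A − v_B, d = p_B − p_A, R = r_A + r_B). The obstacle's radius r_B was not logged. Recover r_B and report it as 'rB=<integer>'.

m = -6615
d = (28, -2);  v_rel = (0, -3),  |v_rel|² = 9
v_rel×d = (0)·(-2) − (-3)·(28) = 84
since m = R²·9 − 84²:  R² = (7056 + -6615) / 9 = 49
R = √49 = 7  ⇒  r_B = 7 − 3 = 4

rB=4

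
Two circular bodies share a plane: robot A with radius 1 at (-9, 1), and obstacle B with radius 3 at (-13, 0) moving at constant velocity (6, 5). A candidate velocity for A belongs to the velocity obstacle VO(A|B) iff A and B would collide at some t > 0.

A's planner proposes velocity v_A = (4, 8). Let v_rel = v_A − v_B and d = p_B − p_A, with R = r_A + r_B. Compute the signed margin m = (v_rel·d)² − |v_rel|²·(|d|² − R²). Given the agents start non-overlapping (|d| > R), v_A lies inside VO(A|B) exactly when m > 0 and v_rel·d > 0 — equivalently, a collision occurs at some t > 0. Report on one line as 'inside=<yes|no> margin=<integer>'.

d = (-4, -1),  |d|² = 17;  R = 1+3 = 4,  c = 17−4² = 1
v_rel = (-2, 3),  |v_rel|² = 13;  v_rel·d = (-2)·(-4) + (3)·(-1) = 5
13·t² − 10·t + 1 = 0  ⇒  m = 5² − 13·1 = 12
m = 12 > 0,  v_rel·d = 5 > 0  ⇒  inside

inside=yes margin=12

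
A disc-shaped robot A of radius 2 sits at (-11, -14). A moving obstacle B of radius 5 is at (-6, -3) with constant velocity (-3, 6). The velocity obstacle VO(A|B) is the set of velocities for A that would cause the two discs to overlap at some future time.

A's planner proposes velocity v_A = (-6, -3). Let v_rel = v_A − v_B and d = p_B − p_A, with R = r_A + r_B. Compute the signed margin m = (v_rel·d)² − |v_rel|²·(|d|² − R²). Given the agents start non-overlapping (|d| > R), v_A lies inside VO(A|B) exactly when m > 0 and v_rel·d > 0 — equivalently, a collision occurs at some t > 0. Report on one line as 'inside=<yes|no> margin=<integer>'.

d = (5, 11),  |d|² = 146;  R = 2+5 = 7,  c = 146−7² = 97
v_rel = (-3, -9),  |v_rel|² = 90;  v_rel·d = (-3)·(5) + (-9)·(11) = -114
90·t² + 228·t + 97 = 0  ⇒  m = (-114)² − 90·97 = 4266
m = 4266 > 0,  v_rel·d = -114 < 0  ⇒  outside

inside=no margin=4266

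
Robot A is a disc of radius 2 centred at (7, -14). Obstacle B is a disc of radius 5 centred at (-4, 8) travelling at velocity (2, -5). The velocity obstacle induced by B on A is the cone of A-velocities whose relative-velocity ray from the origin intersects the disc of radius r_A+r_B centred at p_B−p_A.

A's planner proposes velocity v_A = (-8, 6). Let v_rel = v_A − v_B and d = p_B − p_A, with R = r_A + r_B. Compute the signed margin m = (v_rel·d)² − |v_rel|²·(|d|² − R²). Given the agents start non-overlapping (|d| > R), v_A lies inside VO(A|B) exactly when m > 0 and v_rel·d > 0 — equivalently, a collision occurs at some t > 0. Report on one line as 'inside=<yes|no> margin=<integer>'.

d = (-11, 22),  |d|² = 605;  R = 2+5 = 7,  c = 605−7² = 556
v_rel = (-10, 11),  |v_rel|² = 221;  v_rel·d = (-10)·(-11) + (11)·(22) = 352
221·t² − 704·t + 556 = 0  ⇒  m = 352² − 221·556 = 1028
m = 1028 > 0,  v_rel·d = 352 > 0  ⇒  inside

inside=yes margin=1028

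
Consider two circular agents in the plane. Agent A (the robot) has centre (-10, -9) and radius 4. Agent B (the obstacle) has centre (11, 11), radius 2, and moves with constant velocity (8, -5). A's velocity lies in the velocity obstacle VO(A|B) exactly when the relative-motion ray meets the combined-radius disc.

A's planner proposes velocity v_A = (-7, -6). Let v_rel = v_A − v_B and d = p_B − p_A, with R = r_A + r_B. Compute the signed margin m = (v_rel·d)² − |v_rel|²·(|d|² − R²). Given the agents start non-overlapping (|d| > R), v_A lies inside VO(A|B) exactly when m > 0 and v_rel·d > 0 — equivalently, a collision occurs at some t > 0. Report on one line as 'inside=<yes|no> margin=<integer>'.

d = (21, 20),  |d|² = 841;  R = 4+2 = 6,  c = 841−6² = 805
v_rel = (-15, -1),  |v_rel|² = 226;  v_rel·d = (-15)·(21) + (-1)·(20) = -335
226·t² + 670·t + 805 = 0  ⇒  m = (-335)² − 226·805 = -69705
m = -69705 < 0,  v_rel·d = -335 < 0  ⇒  outside

inside=no margin=-69705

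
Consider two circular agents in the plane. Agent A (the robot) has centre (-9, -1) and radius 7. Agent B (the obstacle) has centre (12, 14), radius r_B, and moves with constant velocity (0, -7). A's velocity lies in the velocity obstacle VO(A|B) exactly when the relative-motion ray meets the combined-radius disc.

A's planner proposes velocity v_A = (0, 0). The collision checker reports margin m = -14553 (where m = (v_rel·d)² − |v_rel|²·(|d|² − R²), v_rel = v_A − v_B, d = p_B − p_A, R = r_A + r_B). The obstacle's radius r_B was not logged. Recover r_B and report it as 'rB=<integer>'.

m = -14553
d = (21, 15);  v_rel = (0, 7),  |v_rel|² = 49
v_rel×d = (0)·(15) − (7)·(21) = -147
since m = R²·49 − (-147)²:  R² = (21609 + -14553) / 49 = 144
R = √144 = 12  ⇒  r_B = 12 − 7 = 5

rB=5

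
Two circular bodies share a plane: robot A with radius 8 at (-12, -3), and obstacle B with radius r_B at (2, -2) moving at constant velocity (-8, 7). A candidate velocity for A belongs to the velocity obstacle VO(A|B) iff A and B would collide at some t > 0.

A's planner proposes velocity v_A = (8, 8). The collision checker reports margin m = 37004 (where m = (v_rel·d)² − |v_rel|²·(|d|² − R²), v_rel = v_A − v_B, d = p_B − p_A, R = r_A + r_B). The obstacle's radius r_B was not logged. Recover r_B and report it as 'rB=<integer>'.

m = 37004
d = (14, 1);  v_rel = (16, 1),  |v_rel|² = 257
v_rel×d = (16)·(1) − (1)·(14) = 2
since m = R²·257 − 2²:  R² = (4 + 37004) / 257 = 144
R = √144 = 12  ⇒  r_B = 12 − 8 = 4

rB=4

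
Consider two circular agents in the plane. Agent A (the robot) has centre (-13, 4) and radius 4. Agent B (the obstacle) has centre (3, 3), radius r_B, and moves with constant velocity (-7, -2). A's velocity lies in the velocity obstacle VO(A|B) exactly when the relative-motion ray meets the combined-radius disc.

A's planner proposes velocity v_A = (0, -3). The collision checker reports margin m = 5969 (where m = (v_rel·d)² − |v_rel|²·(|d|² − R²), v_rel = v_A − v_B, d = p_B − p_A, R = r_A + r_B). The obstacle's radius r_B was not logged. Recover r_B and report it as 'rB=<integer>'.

m = 5969
d = (16, -1);  v_rel = (7, -1),  |v_rel|² = 50
v_rel×d = (7)·(-1) − (-1)·(16) = 9
since m = R²·50 − 9²:  R² = (81 + 5969) / 50 = 121
R = √121 = 11  ⇒  r_B = 11 − 4 = 7

rB=7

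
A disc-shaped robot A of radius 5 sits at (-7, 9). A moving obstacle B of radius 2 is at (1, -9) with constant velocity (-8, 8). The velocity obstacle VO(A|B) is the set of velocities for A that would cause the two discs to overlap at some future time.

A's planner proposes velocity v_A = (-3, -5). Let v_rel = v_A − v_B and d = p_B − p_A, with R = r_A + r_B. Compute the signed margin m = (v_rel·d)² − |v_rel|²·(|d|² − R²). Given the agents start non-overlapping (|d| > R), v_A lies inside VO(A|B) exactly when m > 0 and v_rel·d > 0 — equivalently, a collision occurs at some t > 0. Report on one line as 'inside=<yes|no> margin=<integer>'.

d = (8, -18),  |d|² = 388;  R = 5+2 = 7,  c = 388−7² = 339
v_rel = (5, -13),  |v_rel|² = 194;  v_rel·d = (5)·(8) + (-13)·(-18) = 274
194·t² − 548·t + 339 = 0  ⇒  m = 274² − 194·339 = 9310
m = 9310 > 0,  v_rel·d = 274 > 0  ⇒  inside

inside=yes margin=9310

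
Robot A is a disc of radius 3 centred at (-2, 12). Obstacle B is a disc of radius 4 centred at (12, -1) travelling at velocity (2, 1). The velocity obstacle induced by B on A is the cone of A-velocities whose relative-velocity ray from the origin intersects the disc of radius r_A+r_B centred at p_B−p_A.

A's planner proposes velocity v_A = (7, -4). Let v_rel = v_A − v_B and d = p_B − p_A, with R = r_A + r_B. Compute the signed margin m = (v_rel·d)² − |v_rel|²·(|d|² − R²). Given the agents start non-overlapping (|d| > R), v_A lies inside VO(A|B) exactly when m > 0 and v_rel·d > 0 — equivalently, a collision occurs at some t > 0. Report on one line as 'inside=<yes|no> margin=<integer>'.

d = (14, -13),  |d|² = 365;  R = 3+4 = 7,  c = 365−7² = 316
v_rel = (5, -5),  |v_rel|² = 50;  v_rel·d = (5)·(14) + (-5)·(-13) = 135
50·t² − 270·t + 316 = 0  ⇒  m = 135² − 50·316 = 2425
m = 2425 > 0,  v_rel·d = 135 > 0  ⇒  inside

inside=yes margin=2425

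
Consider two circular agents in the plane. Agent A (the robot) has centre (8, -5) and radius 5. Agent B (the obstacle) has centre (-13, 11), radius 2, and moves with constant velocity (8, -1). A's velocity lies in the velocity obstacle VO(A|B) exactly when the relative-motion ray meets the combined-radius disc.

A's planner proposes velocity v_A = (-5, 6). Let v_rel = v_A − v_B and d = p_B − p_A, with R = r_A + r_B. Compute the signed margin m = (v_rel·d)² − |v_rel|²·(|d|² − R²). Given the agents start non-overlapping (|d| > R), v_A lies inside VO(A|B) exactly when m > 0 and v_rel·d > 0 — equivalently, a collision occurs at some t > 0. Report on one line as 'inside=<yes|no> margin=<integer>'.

d = (-21, 16),  |d|² = 697;  R = 5+2 = 7,  c = 697−7² = 648
v_rel = (-13, 7),  |v_rel|² = 218;  v_rel·d = (-13)·(-21) + (7)·(16) = 385
218·t² − 770·t + 648 = 0  ⇒  m = 385² − 218·648 = 6961
m = 6961 > 0,  v_rel·d = 385 > 0  ⇒  inside

inside=yes margin=6961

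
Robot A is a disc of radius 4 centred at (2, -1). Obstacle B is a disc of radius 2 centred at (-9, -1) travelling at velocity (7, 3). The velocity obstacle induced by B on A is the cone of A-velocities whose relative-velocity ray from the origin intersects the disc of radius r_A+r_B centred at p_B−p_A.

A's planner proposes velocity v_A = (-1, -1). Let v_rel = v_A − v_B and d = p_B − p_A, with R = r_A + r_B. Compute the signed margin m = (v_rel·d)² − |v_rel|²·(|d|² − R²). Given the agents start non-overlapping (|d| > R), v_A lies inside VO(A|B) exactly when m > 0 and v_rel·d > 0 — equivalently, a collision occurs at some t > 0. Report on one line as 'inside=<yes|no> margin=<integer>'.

d = (-11, 0),  |d|² = 121;  R = 4+2 = 6,  c = 121−6² = 85
v_rel = (-8, -4),  |v_rel|² = 80;  v_rel·d = (-8)·(-11) + (-4)·(0) = 88
80·t² − 176·t + 85 = 0  ⇒  m = 88² − 80·85 = 944
m = 944 > 0,  v_rel·d = 88 > 0  ⇒  inside

inside=yes margin=944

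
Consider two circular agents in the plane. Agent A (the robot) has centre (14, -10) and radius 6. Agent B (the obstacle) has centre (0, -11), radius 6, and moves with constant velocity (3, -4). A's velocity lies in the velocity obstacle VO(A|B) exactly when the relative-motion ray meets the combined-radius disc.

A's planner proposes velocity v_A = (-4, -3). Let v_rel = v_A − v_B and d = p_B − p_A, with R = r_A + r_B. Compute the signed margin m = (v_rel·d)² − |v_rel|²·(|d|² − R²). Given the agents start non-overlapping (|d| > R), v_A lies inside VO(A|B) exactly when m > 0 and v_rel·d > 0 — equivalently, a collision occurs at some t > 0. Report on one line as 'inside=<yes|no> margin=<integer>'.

d = (-14, -1),  |d|² = 197;  R = 6+6 = 12,  c = 197−12² = 53
v_rel = (-7, 1),  |v_rel|² = 50;  v_rel·d = (-7)·(-14) + (1)·(-1) = 97
50·t² − 194·t + 53 = 0  ⇒  m = 97² − 50·53 = 6759
m = 6759 > 0,  v_rel·d = 97 > 0  ⇒  inside

inside=yes margin=6759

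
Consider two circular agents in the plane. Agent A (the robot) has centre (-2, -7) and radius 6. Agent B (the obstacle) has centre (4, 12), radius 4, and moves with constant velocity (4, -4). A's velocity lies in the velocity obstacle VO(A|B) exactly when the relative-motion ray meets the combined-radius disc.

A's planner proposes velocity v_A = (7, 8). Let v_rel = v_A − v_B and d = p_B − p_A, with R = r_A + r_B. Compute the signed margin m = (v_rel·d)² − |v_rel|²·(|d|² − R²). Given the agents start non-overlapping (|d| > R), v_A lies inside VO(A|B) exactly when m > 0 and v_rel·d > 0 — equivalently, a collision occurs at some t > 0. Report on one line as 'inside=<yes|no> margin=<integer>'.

d = (6, 19),  |d|² = 397;  R = 6+4 = 10,  c = 397−10² = 297
v_rel = (3, 12),  |v_rel|² = 153;  v_rel·d = (3)·(6) + (12)·(19) = 246
153·t² − 492·t + 297 = 0  ⇒  m = 246² − 153·297 = 15075
m = 15075 > 0,  v_rel·d = 246 > 0  ⇒  inside

inside=yes margin=15075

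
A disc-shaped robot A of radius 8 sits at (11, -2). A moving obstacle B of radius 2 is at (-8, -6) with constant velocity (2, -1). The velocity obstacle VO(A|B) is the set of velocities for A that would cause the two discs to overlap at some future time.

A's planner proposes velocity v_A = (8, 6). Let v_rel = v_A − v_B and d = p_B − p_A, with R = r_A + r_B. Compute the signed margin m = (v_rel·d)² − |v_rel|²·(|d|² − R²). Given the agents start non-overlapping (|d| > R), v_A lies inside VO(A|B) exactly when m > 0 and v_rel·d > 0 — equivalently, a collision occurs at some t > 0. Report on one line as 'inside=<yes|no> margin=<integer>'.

d = (-19, -4),  |d|² = 377;  R = 8+2 = 10,  c = 377−10² = 277
v_rel = (6, 7),  |v_rel|² = 85;  v_rel·d = (6)·(-19) + (7)·(-4) = -142
85·t² + 284·t + 277 = 0  ⇒  m = (-142)² − 85·277 = -3381
m = -3381 < 0,  v_rel·d = -142 < 0  ⇒  outside

inside=no margin=-3381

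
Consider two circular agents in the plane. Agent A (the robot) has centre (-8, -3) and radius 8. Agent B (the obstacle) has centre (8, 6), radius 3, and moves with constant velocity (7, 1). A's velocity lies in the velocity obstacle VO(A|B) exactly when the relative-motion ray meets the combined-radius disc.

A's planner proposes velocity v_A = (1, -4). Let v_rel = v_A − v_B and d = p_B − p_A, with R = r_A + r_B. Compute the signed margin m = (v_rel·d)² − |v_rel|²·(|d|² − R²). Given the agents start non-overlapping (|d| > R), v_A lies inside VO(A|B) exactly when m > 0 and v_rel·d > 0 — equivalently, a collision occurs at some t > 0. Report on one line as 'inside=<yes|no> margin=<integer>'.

d = (16, 9),  |d|² = 337;  R = 8+3 = 11,  c = 337−11² = 216
v_rel = (-6, -5),  |v_rel|² = 61;  v_rel·d = (-6)·(16) + (-5)·(9) = -141
61·t² + 282·t + 216 = 0  ⇒  m = (-141)² − 61·216 = 6705
m = 6705 > 0,  v_rel·d = -141 < 0  ⇒  outside

inside=no margin=6705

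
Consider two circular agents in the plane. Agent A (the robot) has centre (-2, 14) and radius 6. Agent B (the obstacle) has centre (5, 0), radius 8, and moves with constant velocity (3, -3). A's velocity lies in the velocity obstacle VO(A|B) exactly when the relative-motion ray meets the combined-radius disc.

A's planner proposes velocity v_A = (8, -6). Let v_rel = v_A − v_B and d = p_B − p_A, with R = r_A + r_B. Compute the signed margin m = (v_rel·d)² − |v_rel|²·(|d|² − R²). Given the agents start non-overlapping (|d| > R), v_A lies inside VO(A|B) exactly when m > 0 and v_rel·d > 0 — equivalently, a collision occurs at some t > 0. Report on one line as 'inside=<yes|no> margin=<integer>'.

d = (7, -14),  |d|² = 245;  R = 6+8 = 14,  c = 245−14² = 49
v_rel = (5, -3),  |v_rel|² = 34;  v_rel·d = (5)·(7) + (-3)·(-14) = 77
34·t² − 154·t + 49 = 0  ⇒  m = 77² − 34·49 = 4263
m = 4263 > 0,  v_rel·d = 77 > 0  ⇒  inside

inside=yes margin=4263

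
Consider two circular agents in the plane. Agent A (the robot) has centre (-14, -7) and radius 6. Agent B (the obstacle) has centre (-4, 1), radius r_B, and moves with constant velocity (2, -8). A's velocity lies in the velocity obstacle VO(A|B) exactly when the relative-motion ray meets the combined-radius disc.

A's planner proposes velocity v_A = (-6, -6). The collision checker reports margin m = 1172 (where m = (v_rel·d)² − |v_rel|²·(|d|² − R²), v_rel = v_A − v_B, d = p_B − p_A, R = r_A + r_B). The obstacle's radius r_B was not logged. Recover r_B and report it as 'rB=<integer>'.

m = 1172
d = (10, 8);  v_rel = (-8, 2),  |v_rel|² = 68
v_rel×d = (-8)·(8) − (2)·(10) = -84
since m = R²·68 − (-84)²:  R² = (7056 + 1172) / 68 = 121
R = √121 = 11  ⇒  r_B = 11 − 6 = 5

rB=5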